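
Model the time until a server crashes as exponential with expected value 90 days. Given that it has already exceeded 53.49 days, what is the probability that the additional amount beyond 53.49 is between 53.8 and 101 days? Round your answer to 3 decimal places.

0.224

The rate is λ = 1/90 = 0.0111111 per day.
Memoryless: the residual past 53.49 is again Exp(λ).
P(53.8 < residual < 101) = e^(−λ·53.8) − e^(−λ·101) = 0.55003 − 0.32556 ≈ 0.224.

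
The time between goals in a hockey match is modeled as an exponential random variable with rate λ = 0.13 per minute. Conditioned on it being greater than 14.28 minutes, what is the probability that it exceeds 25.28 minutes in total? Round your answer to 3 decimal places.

By the memoryless property, P(X > 14.28+11 | X > 14.28) = P(X > 11).
P(X > 11) = e^(−1.43) ≈ 0.239.

0.239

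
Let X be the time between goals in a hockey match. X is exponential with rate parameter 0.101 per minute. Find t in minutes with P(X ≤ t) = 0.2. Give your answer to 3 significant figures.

Set 1 − e^(−λt) = 0.2, so t = −ln(0.8)/λ = 0.22314/0.101 ≈ 2.20934 minutes.

2.21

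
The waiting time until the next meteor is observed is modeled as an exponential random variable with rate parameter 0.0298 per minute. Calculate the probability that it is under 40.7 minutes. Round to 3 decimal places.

P(X ≤ 40.7) = 1 − e^(−λ·40.7) = 1 − e^(−1.2129) ≈ 0.703.

0.703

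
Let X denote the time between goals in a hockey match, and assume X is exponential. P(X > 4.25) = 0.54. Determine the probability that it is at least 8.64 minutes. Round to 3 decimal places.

0.286

e^(−λ·4.25) = 0.54 ⇒ λ = −ln(0.54)/4.25 = 0.144985.
P(X > 8.64) = e^(−0.144985·8.64) = e^(−1.2527) ≈ 0.286.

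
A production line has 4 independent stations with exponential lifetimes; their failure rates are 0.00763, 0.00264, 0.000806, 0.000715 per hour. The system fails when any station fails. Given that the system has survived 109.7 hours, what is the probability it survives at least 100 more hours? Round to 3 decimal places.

Time to first failure ~ Exp(Σλ) with Σλ = 0.011791.
By memorylessness, P(T > 109.7+100 | T > 109.7) = P(T > 100) = e^(−0.011791·100) ≈ 0.308.

0.308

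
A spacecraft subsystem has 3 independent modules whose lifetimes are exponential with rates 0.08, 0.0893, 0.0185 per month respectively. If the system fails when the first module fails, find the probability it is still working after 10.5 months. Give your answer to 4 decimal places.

The time to first failure is exponential with rate Σλ = 0.08 + 0.0893 + 0.0185 = 0.1878.
P(min > 10.5) = e^(−0.1878·10.5) = e^(−1.9719) ≈ 0.1392.

0.1392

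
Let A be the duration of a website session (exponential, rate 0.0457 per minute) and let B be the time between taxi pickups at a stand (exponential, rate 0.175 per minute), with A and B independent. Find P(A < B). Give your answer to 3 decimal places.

0.207

λ_1 = 0.0457, λ_2 = 0.175.
For independent exponentials, P(A < B) = λ_1/(λ_1+λ_2) = 0.0457/0.2207 ≈ 0.207.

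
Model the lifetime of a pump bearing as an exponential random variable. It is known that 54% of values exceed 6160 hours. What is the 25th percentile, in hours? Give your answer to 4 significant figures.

e^(−λ·6160) = 0.54 ⇒ λ = −ln(0.54)/6160 = 0.00010003.
25th percentile: 1 − e^(−λt) = 0.25, t = −ln(0.75)/λ = 2875.95 hours.

2876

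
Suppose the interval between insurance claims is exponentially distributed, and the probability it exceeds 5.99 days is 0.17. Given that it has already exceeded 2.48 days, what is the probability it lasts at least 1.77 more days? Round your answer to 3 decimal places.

0.592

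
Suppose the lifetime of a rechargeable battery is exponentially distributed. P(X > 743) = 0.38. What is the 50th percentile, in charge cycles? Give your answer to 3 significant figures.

e^(−λ·743) = 0.38 ⇒ λ = −ln(0.38)/743 = 0.00130227.
50th percentile: 1 − e^(−λt) = 0.5, t = −ln(0.5)/λ = 532.262 charge cycles.

532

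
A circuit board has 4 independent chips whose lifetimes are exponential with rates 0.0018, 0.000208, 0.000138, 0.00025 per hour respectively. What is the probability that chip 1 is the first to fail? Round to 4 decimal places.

0.7513

The time to first failure is exponential with rate Σλ = 0.0018 + 0.000208 + 0.000138 + 0.00025 = 0.002396.
P(chip 1 first) = λ_1/Σλ = 0.0018/0.002396 ≈ 0.7513.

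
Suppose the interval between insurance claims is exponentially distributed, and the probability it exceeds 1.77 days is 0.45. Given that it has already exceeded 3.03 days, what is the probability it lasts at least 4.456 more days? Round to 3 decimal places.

0.134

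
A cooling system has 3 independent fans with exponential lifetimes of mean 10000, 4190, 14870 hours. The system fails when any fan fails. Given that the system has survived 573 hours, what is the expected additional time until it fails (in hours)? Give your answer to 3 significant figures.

First-failure rate Σλ = 1/10000 + 1/4190 + 1/14870 = 0.000405913.
By memorylessness the expected residual is 1/Σλ = 2463.58 hours, regardless of the 573 already elapsed.

2460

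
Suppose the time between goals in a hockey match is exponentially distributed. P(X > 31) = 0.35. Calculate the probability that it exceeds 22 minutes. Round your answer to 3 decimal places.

0.475

e^(−λ·31) = 0.35 ⇒ λ = −ln(0.35)/31 = 0.0338652.
P(X > 22) = e^(−0.0338652·22) = e^(−0.74504) ≈ 0.475.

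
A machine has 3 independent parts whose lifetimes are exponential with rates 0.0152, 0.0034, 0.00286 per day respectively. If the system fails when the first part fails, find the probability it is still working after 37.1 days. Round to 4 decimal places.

0.4511

The time to first failure is exponential with rate Σλ = 0.0152 + 0.0034 + 0.00286 = 0.02146.
P(min > 37.1) = e^(−0.02146·37.1) = e^(−0.79617) ≈ 0.4511.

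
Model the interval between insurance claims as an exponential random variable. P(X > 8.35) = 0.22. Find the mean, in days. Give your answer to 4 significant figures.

5.515

e^(−λ·8.35) = 0.22 ⇒ λ = −ln(0.22)/8.35 = 0.181333.
Mean = 1/λ = 5.51473 days.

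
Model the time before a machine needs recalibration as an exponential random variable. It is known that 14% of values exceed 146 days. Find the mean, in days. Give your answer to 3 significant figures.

e^(−λ·146) = 0.14 ⇒ λ = −ln(0.14)/146 = 0.0134665.
Mean = 1/λ = 74.2582 days.

74.3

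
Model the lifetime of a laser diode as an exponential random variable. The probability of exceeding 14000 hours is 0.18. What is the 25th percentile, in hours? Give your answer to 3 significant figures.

2350

e^(−λ·14000) = 0.18 ⇒ λ = −ln(0.18)/14000 = 0.000122486.
25th percentile: 1 − e^(−λt) = 0.25, t = −ln(0.75)/λ = 2348.7 hours.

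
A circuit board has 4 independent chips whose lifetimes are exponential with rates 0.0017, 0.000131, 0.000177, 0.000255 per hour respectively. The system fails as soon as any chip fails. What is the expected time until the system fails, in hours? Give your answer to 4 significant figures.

441.9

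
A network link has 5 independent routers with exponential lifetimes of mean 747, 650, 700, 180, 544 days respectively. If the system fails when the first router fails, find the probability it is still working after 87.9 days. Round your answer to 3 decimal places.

0.358

The first failure time is exponential with rate Σλ_i = 1/747 + 1/650 + 1/700 + 1/180 + 1/544 = 0.0116995 per day.
P(min > 87.9) = e^(−0.0116995·87.9) = e^(−1.0284) ≈ 0.358.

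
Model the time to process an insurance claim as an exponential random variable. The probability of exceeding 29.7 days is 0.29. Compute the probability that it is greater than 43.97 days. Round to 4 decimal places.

0.1600

e^(−λ·29.7) = 0.29 ⇒ λ = −ln(0.29)/29.7 = 0.0416793.
P(X > 43.97) = e^(−0.0416793·43.97) = e^(−1.8326) ≈ 0.1600.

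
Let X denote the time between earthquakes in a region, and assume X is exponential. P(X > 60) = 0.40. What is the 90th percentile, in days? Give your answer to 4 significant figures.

150.8

e^(−λ·60) = 0.40 ⇒ λ = −ln(0.40)/60 = 0.0152715.
90th percentile: 1 − e^(−λt) = 0.9, t = −ln(0.1)/λ = 150.776 days.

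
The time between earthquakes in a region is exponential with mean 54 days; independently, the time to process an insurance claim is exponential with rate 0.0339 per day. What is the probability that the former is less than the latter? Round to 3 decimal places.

λ_1 = 1/54 = 0.0185185, λ_2 = 0.0339.
For independent exponentials, P(the former < the latter) = λ_1/(λ_1+λ_2) = 0.0185185/0.0524185 ≈ 0.353.

0.353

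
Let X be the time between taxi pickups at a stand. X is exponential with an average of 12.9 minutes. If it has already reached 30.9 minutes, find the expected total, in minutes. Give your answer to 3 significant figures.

43.8

The rate is λ = 1/12.9 = 0.0775194 per minute.
By memorylessness, E[X | X > 30.9] = 30.9 + 1/λ = 30.9 + 12.9 = 43.8 minutes.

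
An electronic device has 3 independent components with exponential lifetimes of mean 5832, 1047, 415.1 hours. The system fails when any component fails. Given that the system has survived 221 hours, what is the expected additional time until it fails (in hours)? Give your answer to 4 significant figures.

282.8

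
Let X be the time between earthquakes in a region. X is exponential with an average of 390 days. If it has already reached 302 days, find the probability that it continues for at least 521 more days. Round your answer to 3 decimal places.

0.263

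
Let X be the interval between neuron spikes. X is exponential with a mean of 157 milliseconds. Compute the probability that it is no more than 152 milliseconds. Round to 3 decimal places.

The rate is λ = 1/157 = 0.00636943 per millisecond.
P(X ≤ 152) = 1 − e^(−λ·152) = 1 − e^(−0.96815) ≈ 0.620.

0.620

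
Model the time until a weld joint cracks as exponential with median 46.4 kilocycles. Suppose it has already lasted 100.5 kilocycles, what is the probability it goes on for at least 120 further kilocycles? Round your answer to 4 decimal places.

0.1665

For an exponential, median = ln(2)/λ, so λ = ln 2 / 46.4 = 0.0149385 per kilocycle.
P(X > s+t | X > s) = e^(−λ(s+t))/e^(−λs) = e^(−λt), independent of s = 100.5.
P(X > 120) = e^(−1.7926) ≈ 0.1665.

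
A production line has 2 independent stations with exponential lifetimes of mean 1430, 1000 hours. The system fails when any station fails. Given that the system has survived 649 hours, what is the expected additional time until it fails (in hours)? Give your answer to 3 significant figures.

588

First-failure rate Σλ = 1/1430 + 1/1000 = 0.0016993.
By memorylessness the expected residual is 1/Σλ = 588.477 hours, regardless of the 649 already elapsed.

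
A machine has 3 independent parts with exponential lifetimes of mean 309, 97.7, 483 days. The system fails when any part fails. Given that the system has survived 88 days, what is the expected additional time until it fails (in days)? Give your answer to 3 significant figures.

64.3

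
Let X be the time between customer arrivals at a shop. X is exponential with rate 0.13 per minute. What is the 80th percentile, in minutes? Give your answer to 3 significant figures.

12.4

Set 1 − e^(−λt) = 0.8, so t = −ln(0.2)/λ = 1.6094/0.13 ≈ 12.3803 minutes.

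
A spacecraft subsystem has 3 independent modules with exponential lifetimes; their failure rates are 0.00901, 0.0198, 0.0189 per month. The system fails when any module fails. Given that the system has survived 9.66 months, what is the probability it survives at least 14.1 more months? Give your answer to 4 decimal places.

Time to first failure ~ Exp(Σλ) with Σλ = 0.04771.
By memorylessness, P(T > 9.66+14.1 | T > 9.66) = P(T > 14.1) = e^(−0.04771·14.1) ≈ 0.5103.

0.5103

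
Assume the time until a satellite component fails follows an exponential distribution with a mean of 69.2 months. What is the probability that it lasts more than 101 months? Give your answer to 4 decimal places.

0.2323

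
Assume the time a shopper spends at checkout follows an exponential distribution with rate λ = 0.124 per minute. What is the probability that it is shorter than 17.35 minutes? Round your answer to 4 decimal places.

0.8837

P(X ≤ 17.35) = 1 − e^(−λ·17.35) = 1 − e^(−2.1514) ≈ 0.8837.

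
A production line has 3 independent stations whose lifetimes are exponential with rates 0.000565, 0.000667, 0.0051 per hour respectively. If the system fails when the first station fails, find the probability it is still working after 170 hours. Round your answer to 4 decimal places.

0.3408

The time to first failure is exponential with rate Σλ = 0.000565 + 0.000667 + 0.0051 = 0.006332.
P(min > 170) = e^(−0.006332·170) = e^(−1.0764) ≈ 0.3408.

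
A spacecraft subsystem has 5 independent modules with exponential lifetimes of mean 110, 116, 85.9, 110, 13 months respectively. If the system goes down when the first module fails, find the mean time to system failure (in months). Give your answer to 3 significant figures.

The first failure time is exponential with rate Σλ_i = 1/110 + 1/116 + 1/85.9 + 1/110 + 1/13 = 0.115367 per month.
E[min] = 1/Σλ = 1/0.115367 = 8.66799 months.

8.67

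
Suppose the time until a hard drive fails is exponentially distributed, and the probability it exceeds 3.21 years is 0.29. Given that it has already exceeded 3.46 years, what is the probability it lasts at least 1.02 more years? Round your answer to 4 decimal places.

0.6748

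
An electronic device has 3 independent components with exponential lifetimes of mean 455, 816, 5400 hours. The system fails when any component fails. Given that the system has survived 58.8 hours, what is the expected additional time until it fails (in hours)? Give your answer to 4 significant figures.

First-failure rate Σλ = 1/455 + 1/816 + 1/5400 = 0.00360848.
By memorylessness the expected residual is 1/Σλ = 277.125 hours, regardless of the 58.8 already elapsed.

277.1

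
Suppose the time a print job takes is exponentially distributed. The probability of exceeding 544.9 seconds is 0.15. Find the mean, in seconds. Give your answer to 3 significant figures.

287

e^(−λ·544.9) = 0.15 ⇒ λ = −ln(0.15)/544.9 = 0.00348159.
Mean = 1/λ = 287.225 seconds.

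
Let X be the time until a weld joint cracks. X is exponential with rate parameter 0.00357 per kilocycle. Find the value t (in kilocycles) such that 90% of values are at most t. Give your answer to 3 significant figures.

645

Set 1 − e^(−λt) = 0.9, so t = −ln(0.1)/λ = 2.3026/0.00357 ≈ 644.982 kilocycles.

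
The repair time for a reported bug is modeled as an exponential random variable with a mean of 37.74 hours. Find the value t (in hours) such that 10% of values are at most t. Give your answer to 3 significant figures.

The rate is λ = 1/37.74 = 0.0264971 per hour.
Set 1 − e^(−λt) = 0.1, so t = −ln(0.9)/λ = 0.10536/0.0264971 ≈ 3.97631 hours.

3.98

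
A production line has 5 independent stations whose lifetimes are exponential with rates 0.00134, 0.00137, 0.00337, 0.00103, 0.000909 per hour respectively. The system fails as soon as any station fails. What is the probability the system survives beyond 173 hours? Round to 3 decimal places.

The time to first failure is exponential with rate Σλ = 0.00134 + 0.00137 + 0.00337 + 0.00103 + 0.000909 = 0.008019.
P(min > 173) = e^(−0.008019·173) = e^(−1.3873) ≈ 0.250.

0.250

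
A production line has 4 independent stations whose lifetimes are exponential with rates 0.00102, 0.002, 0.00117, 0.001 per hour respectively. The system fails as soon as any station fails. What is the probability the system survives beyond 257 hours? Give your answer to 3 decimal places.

The time to first failure is exponential with rate Σλ = 0.00102 + 0.002 + 0.00117 + 0.001 = 0.00519.
P(min > 257) = e^(−0.00519·257) = e^(−1.3338) ≈ 0.263.

0.263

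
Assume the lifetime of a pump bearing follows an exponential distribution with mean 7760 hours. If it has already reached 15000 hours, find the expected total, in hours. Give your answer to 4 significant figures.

22760

The rate is λ = 1/7760 = 0.000128866 per hour.
By memorylessness, E[X | X > 15000] = 15000 + 1/λ = 15000 + 7760 = 22760 hours.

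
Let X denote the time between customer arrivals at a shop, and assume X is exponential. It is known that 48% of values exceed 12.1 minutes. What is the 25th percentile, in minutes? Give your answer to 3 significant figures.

4.74

e^(−λ·12.1) = 0.48 ⇒ λ = −ln(0.48)/12.1 = 0.0606586.
25th percentile: 1 − e^(−λt) = 0.25, t = −ln(0.75)/λ = 4.74264 minutes.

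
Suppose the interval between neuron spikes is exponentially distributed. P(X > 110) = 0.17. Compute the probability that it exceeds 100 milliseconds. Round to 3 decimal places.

0.200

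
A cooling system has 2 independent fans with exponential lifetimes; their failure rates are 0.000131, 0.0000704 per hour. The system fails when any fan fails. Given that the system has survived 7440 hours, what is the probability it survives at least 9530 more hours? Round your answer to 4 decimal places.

Time to first failure ~ Exp(Σλ) with Σλ = 0.0002014.
By memorylessness, P(T > 7440+9530 | T > 7440) = P(T > 9530) = e^(−0.0002014·9530) ≈ 0.1467.

0.1467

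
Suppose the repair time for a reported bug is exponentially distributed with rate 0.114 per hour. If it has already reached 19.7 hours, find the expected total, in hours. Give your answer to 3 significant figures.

28.5

By memorylessness, E[X | X > 19.7] = 19.7 + 1/λ = 19.7 + 8.77193 = 28.4719 hours.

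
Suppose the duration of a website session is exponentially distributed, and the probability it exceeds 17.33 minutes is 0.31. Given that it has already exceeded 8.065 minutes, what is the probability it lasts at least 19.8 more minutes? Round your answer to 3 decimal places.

0.262

From e^(−λ·17.33) = 0.31, λ = −ln(0.31)/17.33 = 0.0675812.
Memoryless: P(X > 8.065+19.8 | X > 8.065) = P(X > 19.8) = e^(−0.0675812·19.8) ≈ 0.262.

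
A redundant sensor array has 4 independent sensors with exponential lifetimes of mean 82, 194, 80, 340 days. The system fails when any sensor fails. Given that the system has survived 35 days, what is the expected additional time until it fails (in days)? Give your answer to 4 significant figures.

First-failure rate Σλ = 1/82 + 1/194 + 1/80 + 1/340 = 0.0327909.
By memorylessness the expected residual is 1/Σλ = 30.4962 days, regardless of the 35 already elapsed.

30.50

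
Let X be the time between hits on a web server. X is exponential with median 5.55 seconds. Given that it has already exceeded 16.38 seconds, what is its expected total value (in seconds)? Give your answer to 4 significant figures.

For an exponential, median = ln(2)/λ, so λ = ln 2 / 5.55 = 0.124891 per second.
By memorylessness, E[X | X > 16.38] = 16.38 + 1/λ = 16.38 + 8.00696 = 24.387 seconds.

24.39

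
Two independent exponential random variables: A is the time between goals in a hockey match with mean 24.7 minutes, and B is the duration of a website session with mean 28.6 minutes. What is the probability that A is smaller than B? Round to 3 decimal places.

λ_1 = 1/24.7 = 0.0404858, λ_2 = 1/28.6 = 0.034965.
For independent exponentials, P(A < B) = λ_1/(λ_1+λ_2) = 0.0404858/0.0754509 ≈ 0.537.

0.537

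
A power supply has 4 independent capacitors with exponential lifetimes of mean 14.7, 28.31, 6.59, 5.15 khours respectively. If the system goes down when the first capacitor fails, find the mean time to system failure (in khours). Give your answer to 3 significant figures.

The first failure time is exponential with rate Σλ_i = 1/14.7 + 1/28.31 + 1/6.59 + 1/5.15 = 0.44927 per khour.
E[min] = 1/Σλ = 1/0.44927 = 2.22583 khours.

2.23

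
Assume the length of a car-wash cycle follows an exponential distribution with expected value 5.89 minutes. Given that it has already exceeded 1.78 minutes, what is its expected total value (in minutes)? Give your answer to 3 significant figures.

The rate is λ = 1/5.89 = 0.169779 per minute.
By memorylessness, E[X | X > 1.78] = 1.78 + 1/λ = 1.78 + 5.89 = 7.67 minutes.

7.67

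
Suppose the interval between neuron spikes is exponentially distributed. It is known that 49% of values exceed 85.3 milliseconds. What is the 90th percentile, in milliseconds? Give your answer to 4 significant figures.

e^(−λ·85.3) = 0.49 ⇒ λ = −ln(0.49)/85.3 = 0.00836284.
90th percentile: 1 − e^(−λt) = 0.9, t = −ln(0.1)/λ = 275.335 milliseconds.

275.3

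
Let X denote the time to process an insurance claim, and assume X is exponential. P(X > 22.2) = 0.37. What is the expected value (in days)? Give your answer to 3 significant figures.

22.3

e^(−λ·22.2) = 0.37 ⇒ λ = −ln(0.37)/22.2 = 0.0447861.
Mean = 1/λ = 22.3283 days.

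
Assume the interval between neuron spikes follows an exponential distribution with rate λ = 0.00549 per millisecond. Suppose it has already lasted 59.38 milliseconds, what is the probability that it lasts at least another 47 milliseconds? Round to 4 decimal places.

P(X > s+t | X > s) = e^(−λ(s+t))/e^(−λs) = e^(−λt), independent of s = 59.38.
P(X > 47) = e^(−0.25803) ≈ 0.7726.

0.7726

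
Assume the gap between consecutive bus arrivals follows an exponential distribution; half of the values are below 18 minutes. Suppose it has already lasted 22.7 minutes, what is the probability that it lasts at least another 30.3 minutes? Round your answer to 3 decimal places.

For an exponential, median = ln(2)/λ, so λ = ln 2 / 18 = 0.0385082 per minute.
By the memoryless property, P(X > 22.7+30.3 | X > 22.7) = P(X > 30.3).
P(X > 30.3) = e^(−1.1668) ≈ 0.311.

0.311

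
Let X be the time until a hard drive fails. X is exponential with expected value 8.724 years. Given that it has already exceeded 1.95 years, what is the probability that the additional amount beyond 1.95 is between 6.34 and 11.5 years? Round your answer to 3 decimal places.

0.216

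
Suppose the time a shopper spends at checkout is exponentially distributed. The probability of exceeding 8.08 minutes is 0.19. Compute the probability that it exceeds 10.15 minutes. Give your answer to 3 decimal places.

0.124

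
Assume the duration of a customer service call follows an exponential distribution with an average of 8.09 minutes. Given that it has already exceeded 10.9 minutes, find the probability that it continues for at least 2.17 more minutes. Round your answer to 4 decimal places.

The rate is λ = 1/8.09 = 0.123609 per minute.
The exponential is memoryless, so the remaining time is again Exp(λ): the condition X > 10.9 is irrelevant.
P(X > 2.17) = e^(−0.26823) ≈ 0.7647.

0.7647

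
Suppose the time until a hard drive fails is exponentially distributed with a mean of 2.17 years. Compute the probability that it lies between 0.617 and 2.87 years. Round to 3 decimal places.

The rate is λ = 1/2.17 = 0.460829 per year.
P(0.617 < X < 2.87) = e^(−λ·0.617) − e^(−λ·2.87) = 0.75252 − 0.26645 ≈ 0.486.

0.486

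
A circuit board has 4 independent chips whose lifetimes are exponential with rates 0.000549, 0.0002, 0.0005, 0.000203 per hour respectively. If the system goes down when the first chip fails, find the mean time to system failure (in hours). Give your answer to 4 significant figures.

The time to first failure is exponential with rate Σλ = 0.000549 + 0.0002 + 0.0005 + 0.000203 = 0.001452.
E[min] = 1/Σλ = 1/0.001452 = 688.705 hours.

688.7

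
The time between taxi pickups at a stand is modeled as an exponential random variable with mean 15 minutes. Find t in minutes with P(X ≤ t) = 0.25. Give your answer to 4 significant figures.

4.315

The rate is λ = 1/15 = 0.0666667 per minute.
Set 1 − e^(−λt) = 0.25, so t = −ln(0.75)/λ = 0.28768/0.0666667 ≈ 4.31523 minutes.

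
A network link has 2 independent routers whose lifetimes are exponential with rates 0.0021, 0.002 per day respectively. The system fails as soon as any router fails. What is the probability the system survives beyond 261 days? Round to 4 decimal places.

The time to first failure is exponential with rate Σλ = 0.0021 + 0.002 = 0.0041.
P(min > 261) = e^(−0.0041·261) = e^(−1.0701) ≈ 0.3430.

0.3430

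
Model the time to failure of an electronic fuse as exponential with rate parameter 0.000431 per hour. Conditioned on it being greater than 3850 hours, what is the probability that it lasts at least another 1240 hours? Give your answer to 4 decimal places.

0.5860

The exponential is memoryless, so the remaining time is again Exp(λ): the condition X > 3850 is irrelevant.
P(X > 1240) = e^(−0.53444) ≈ 0.5860.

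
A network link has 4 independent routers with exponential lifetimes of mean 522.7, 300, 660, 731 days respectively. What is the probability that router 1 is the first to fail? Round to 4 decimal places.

0.2353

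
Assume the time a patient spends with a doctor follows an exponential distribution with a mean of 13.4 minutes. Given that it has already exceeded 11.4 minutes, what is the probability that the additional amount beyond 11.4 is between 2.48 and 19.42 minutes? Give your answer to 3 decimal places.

0.596

The rate is λ = 1/13.4 = 0.0746269 per minute.
Memoryless: the residual past 11.4 is again Exp(λ).
P(2.48 < residual < 19.42) = e^(−λ·2.48) − e^(−λ·19.42) = 0.83104 − 0.23475 ≈ 0.596.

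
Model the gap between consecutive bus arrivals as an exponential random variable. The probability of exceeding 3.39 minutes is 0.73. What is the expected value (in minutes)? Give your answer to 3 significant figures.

e^(−λ·3.39) = 0.73 ⇒ λ = −ln(0.73)/3.39 = 0.092835.
Mean = 1/λ = 10.7718 minutes.

10.8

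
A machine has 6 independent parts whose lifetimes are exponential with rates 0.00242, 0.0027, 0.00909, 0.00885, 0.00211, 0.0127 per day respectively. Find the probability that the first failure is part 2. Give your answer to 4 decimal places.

0.0713

The time to first failure is exponential with rate Σλ = 0.00242 + 0.0027 + 0.00909 + 0.00885 + 0.00211 + 0.0127 = 0.03787.
P(part 2 first) = λ_2/Σλ = 0.0027/0.03787 ≈ 0.0713.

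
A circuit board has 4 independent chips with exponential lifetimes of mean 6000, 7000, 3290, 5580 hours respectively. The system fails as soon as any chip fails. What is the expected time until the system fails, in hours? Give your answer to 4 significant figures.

1262

The first failure time is exponential with rate Σλ_i = 1/6000 + 1/7000 + 1/3290 + 1/5580 = 0.000792687 per hour.
E[min] = 1/Σλ = 1/0.000792687 = 1261.53 hours.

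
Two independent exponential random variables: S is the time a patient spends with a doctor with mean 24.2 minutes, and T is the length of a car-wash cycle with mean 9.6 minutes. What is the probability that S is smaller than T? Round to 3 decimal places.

λ_1 = 1/24.2 = 0.0413223, λ_2 = 1/9.6 = 0.104167.
For independent exponentials, P(S < T) = λ_1/(λ_1+λ_2) = 0.0413223/0.145489 ≈ 0.284.

0.284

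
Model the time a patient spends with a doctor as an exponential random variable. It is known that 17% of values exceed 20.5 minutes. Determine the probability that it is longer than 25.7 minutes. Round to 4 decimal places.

0.1085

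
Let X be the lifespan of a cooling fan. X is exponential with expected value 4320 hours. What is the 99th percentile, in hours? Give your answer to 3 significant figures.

19900

The rate is λ = 1/4320 = 0.000231481 per hour.
Set 1 − e^(−λt) = 0.99, so t = −ln(0.01)/λ = 4.6052/0.000231481 ≈ 19894.3 hours.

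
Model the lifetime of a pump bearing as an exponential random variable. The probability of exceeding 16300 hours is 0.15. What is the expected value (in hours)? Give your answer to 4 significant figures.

8592

e^(−λ·16300) = 0.15 ⇒ λ = −ln(0.15)/16300 = 0.000116388.
Mean = 1/λ = 8591.97 hours.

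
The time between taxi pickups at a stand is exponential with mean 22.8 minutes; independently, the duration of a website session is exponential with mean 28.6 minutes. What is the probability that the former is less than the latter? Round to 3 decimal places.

λ_1 = 1/22.8 = 0.0438596, λ_2 = 1/28.6 = 0.034965.
For independent exponentials, P(the former < the latter) = λ_1/(λ_1+λ_2) = 0.0438596/0.0788247 ≈ 0.556.

0.556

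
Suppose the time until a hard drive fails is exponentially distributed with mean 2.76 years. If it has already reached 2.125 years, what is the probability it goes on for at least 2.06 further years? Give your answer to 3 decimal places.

0.474

The rate is λ = 1/2.76 = 0.362319 per year.
The exponential is memoryless, so the remaining time is again Exp(λ): the condition X > 2.125 is irrelevant.
P(X > 2.06) = e^(−0.74638) ≈ 0.474.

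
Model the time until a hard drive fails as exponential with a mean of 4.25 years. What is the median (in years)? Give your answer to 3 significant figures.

2.95

The rate is λ = 1/4.25 = 0.235294 per year.
Set 1 − e^(−λt) = 0.5, so t = −ln(0.5)/λ = 0.69315/0.235294 ≈ 2.94588 years.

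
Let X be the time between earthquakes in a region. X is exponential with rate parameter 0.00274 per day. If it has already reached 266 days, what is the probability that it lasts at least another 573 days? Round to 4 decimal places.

0.2080

The exponential is memoryless, so the remaining time is again Exp(λ): the condition X > 266 is irrelevant.
P(X > 573) = e^(−1.57) ≈ 0.2080.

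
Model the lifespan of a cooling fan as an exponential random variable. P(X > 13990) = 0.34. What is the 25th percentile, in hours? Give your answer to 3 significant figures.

3730

e^(−λ·13990) = 0.34 ⇒ λ = −ln(0.34)/13990 = 0.0000771129.
25th percentile: 1 − e^(−λt) = 0.25, t = −ln(0.75)/λ = 3730.66 hours.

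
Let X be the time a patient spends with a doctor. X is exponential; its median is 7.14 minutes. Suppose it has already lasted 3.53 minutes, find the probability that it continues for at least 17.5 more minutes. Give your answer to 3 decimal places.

0.183

For an exponential, median = ln(2)/λ, so λ = ln 2 / 7.14 = 0.0970794 per minute.
By the memoryless property, P(X > 3.53+17.5 | X > 3.53) = P(X > 17.5).
P(X > 17.5) = e^(−1.6989) ≈ 0.183.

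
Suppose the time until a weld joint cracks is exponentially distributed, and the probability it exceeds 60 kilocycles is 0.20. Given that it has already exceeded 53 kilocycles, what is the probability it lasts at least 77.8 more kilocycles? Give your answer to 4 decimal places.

From e^(−λ·60) = 0.20, λ = −ln(0.20)/60 = 0.026824.
Memoryless: P(X > 53+77.8 | X > 53) = P(X > 77.8) = e^(−0.026824·77.8) ≈ 0.1241.

0.1241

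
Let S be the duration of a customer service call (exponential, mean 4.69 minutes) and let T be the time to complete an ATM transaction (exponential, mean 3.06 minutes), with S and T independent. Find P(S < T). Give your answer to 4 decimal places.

λ_1 = 1/4.69 = 0.21322, λ_2 = 1/3.06 = 0.326797.
For independent exponentials, P(S < T) = λ_1/(λ_1+λ_2) = 0.21322/0.540017 ≈ 0.3948.

0.3948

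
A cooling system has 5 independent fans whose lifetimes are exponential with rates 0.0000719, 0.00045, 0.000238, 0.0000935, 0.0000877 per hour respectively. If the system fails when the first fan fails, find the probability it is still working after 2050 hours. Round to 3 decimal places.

0.145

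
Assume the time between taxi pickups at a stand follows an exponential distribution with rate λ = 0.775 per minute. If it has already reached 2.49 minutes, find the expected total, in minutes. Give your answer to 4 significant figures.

By memorylessness, E[X | X > 2.49] = 2.49 + 1/λ = 2.49 + 1.29032 = 3.78032 minutes.

3.780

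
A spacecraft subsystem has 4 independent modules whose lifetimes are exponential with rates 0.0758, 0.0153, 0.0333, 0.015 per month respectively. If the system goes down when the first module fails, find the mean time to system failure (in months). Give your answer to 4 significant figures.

The time to first failure is exponential with rate Σλ = 0.0758 + 0.0153 + 0.0333 + 0.015 = 0.1394.
E[min] = 1/Σλ = 1/0.1394 = 7.1736 months.

7.174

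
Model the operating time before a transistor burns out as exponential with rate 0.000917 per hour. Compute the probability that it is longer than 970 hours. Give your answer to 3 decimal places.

0.411

P(X > 970) = e^(−λ·970) = e^(−0.88949) ≈ 0.411.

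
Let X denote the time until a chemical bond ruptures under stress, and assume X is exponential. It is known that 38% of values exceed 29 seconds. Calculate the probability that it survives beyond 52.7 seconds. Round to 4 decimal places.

0.1723

e^(−λ·29) = 0.38 ⇒ λ = −ln(0.38)/29 = 0.033365.
P(X > 52.7) = e^(−0.033365·52.7) = e^(−1.7583) ≈ 0.1723.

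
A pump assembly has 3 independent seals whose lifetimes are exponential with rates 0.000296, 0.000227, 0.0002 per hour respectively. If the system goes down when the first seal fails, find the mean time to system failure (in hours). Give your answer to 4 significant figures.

1383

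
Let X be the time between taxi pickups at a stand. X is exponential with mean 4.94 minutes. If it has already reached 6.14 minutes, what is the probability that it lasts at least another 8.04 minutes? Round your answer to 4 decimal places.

The rate is λ = 1/4.94 = 0.202429 per minute.
By the memoryless property, P(X > 6.14+8.04 | X > 6.14) = P(X > 8.04).
P(X > 8.04) = e^(−1.6275) ≈ 0.1964.

0.1964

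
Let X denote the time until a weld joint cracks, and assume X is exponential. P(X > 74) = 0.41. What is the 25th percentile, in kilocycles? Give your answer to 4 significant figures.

23.88

e^(−λ·74) = 0.41 ⇒ λ = −ln(0.41)/74 = 0.0120486.
25th percentile: 1 − e^(−λt) = 0.25, t = −ln(0.75)/λ = 23.8768 kilocycles.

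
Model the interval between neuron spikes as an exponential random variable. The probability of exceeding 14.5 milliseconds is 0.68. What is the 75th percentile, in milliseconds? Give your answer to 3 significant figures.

52.1

e^(−λ·14.5) = 0.68 ⇒ λ = −ln(0.68)/14.5 = 0.0265974.
75th percentile: 1 − e^(−λt) = 0.75, t = −ln(0.25)/λ = 52.1214 milliseconds.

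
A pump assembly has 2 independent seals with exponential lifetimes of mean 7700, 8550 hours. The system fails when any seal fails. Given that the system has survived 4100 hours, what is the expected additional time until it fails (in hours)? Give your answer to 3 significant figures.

4050

First-failure rate Σλ = 1/7700 + 1/8550 = 0.000246829.
By memorylessness the expected residual is 1/Σλ = 4051.38 hours, regardless of the 4100 already elapsed.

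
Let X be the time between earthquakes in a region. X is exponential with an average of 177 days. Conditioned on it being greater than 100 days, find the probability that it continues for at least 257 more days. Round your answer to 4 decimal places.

The rate is λ = 1/177 = 0.00564972 per day.
The exponential is memoryless, so the remaining time is again Exp(λ): the condition X > 100 is irrelevant.
P(X > 257) = e^(−1.452) ≈ 0.2341.

0.2341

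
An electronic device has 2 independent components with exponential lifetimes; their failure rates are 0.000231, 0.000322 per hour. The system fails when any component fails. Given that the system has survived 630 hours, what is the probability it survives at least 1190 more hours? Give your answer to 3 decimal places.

Time to first failure ~ Exp(Σλ) with Σλ = 0.000553.
By memorylessness, P(T > 630+1190 | T > 630) = P(T > 1190) = e^(−0.000553·1190) ≈ 0.518.

0.518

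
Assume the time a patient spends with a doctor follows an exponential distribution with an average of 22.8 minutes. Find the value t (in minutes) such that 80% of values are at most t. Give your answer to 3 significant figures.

36.7

The rate is λ = 1/22.8 = 0.0438596 per minute.
Set 1 − e^(−λt) = 0.8, so t = −ln(0.2)/λ = 1.6094/0.0438596 ≈ 36.6952 minutes.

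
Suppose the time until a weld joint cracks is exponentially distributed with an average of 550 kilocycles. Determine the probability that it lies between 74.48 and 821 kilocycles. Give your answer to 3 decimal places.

0.649

The rate is λ = 1/550 = 0.00181818 per kilocycle.
P(74.48 < X < 821) = e^(−λ·74.48) − e^(−λ·821) = 0.87335 − 0.22476 ≈ 0.649.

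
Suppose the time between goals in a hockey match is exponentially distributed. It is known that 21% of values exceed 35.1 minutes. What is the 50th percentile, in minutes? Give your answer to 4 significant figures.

15.59

e^(−λ·35.1) = 0.21 ⇒ λ = −ln(0.21)/35.1 = 0.0444629.
50th percentile: 1 − e^(−λt) = 0.5, t = −ln(0.5)/λ = 15.5893 minutes.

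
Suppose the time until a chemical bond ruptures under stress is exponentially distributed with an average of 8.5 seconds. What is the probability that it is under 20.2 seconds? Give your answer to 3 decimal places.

0.907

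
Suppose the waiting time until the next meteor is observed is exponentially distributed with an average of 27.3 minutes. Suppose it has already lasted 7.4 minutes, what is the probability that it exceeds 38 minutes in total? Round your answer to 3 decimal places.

The rate is λ = 1/27.3 = 0.03663 per minute.
The exponential is memoryless, so the remaining time is again Exp(λ): the condition X > 7.4 is irrelevant.
P(X > 30.6) = e^(−1.1209) ≈ 0.326.

0.326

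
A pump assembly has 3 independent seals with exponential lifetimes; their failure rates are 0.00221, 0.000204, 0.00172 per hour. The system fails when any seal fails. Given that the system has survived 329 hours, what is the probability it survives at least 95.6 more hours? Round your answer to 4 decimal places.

0.6735

Time to first failure ~ Exp(Σλ) with Σλ = 0.004134.
By memorylessness, P(T > 329+95.6 | T > 329) = P(T > 95.6) = e^(−0.004134·95.6) ≈ 0.6735.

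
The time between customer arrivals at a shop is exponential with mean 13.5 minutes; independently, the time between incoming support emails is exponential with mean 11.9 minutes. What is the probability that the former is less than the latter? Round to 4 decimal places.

λ_1 = 1/13.5 = 0.0740741, λ_2 = 1/11.9 = 0.0840336.
For independent exponentials, P(the former < the latter) = λ_1/(λ_1+λ_2) = 0.0740741/0.158108 ≈ 0.4685.

0.4685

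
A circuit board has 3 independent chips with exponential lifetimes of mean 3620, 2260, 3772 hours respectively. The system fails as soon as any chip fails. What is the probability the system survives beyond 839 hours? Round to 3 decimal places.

0.438

The first failure time is exponential with rate Σλ_i = 1/3620 + 1/2260 + 1/3772 = 0.000983832 per hour.
P(min > 839) = e^(−0.000983832·839) = e^(−0.82544) ≈ 0.438.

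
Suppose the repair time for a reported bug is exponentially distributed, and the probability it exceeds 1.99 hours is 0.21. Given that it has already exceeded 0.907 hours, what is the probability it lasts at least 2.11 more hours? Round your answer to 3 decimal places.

From e^(−λ·1.99) = 0.21, λ = −ln(0.21)/1.99 = 0.784245.
Memoryless: P(X > 0.907+2.11 | X > 0.907) = P(X > 2.11) = e^(−0.784245·2.11) ≈ 0.191.

0.191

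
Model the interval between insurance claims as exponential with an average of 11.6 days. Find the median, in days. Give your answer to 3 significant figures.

The rate is λ = 1/11.6 = 0.0862069 per day.
Set 1 − e^(−λt) = 0.5, so t = −ln(0.5)/λ = 0.69315/0.0862069 ≈ 8.04051 days.

8.04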